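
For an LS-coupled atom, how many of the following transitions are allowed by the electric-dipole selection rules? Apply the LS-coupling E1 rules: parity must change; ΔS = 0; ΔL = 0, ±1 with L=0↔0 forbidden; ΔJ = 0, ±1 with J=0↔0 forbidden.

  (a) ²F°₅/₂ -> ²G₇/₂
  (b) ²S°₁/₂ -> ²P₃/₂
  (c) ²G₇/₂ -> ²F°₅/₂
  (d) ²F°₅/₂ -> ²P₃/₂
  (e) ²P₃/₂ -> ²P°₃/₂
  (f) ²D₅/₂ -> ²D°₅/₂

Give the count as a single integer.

(a) allowed
(b) allowed
(c) allowed
(d) forbidden (ΔL fails)
(e) allowed
(f) allowed
Total allowed: 5 of 6.

5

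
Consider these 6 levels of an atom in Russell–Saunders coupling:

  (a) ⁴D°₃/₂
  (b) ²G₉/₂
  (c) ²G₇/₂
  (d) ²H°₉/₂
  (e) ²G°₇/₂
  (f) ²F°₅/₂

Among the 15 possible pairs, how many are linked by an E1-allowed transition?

5

(a)–(b): forbidden (ΔS, ΔL, ΔJ).
(a)–(c): forbidden (ΔS, ΔL, ΔJ).
(a)–(d): forbidden (parity, ΔS, ΔL, ΔJ).
(a)–(e): forbidden (parity, ΔS, ΔL, ΔJ).
(a)–(f): forbidden (parity, ΔS).
(b)–(c): forbidden (parity).
(b)–(d): allowed.
(b)–(e): allowed.
(b)–(f): forbidden (ΔJ).
(c)–(d): allowed.
(c)–(e): allowed.
(c)–(f): allowed.
(d)–(e): forbidden (parity).
(d)–(f): forbidden (parity, ΔL, ΔJ).
(e)–(f): forbidden (parity).
Allowed pairs: 5 of 15.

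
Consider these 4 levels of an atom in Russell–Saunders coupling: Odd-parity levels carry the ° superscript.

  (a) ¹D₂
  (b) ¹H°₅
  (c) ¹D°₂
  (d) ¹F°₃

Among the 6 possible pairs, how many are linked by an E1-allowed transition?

2

(a)–(b): forbidden (ΔL, ΔJ).
(a)–(c): allowed.
(a)–(d): allowed.
(b)–(c): forbidden (parity, ΔL, ΔJ).
(b)–(d): forbidden (parity, ΔL, ΔJ).
(c)–(d): forbidden (parity).
Allowed pairs: 2 of 6.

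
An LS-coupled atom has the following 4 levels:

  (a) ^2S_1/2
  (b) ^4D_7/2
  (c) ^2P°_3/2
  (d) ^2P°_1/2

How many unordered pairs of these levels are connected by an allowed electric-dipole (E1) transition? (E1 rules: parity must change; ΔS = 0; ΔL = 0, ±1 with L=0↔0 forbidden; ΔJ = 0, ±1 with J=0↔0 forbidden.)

2

(a)–(b): forbidden (parity, ΔS, ΔL, ΔJ).
(a)–(c): allowed.
(a)–(d): allowed.
(b)–(c): forbidden (ΔS, ΔJ).
(b)–(d): forbidden (ΔS, ΔJ).
(c)–(d): forbidden (parity).
Allowed pairs: 2 of 6.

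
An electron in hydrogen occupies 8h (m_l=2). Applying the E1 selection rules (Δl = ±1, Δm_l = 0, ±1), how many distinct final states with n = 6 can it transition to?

3

E1 requires Δl = ±1, so l_f ∈ {4, 6}; with 0 ≤ l_f ≤ n_f−1 = 5, the allowed l_f values are {4}.
For l_f = 4: m_f ∈ {m_i−1, m_i, m_i+1} ∩ [−4, 4] = {1, 2, 3} → 3 states.
Total: 3.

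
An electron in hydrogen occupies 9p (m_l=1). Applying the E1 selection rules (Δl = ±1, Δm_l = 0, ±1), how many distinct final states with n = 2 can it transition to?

1

E1 requires Δl = ±1, so l_f ∈ {0, 2}; with 0 ≤ l_f ≤ n_f−1 = 1, the allowed l_f values are {0}.
For l_f = 0: m_f ∈ {m_i−1, m_i, m_i+1} ∩ [−0, 0] = {0} → 1 state.
Total: 1.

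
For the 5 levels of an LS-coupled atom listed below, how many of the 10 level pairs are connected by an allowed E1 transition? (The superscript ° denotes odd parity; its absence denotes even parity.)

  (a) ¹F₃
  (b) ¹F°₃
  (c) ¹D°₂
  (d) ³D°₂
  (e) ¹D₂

4

(a)–(b): allowed.
(a)–(c): allowed.
(a)–(d): forbidden (ΔS).
(a)–(e): forbidden (parity).
(b)–(c): forbidden (parity).
(b)–(d): forbidden (parity, ΔS).
(b)–(e): allowed.
(c)–(d): forbidden (parity, ΔS).
(c)–(e): allowed.
(d)–(e): forbidden (ΔS).
Allowed pairs: 4 of 10.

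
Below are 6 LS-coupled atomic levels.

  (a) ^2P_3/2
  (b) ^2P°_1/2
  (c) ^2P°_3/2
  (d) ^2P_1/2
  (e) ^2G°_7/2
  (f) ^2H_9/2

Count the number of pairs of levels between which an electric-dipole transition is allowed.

(a)–(b): allowed.
(a)–(c): allowed.
(a)–(d): forbidden (parity).
(a)–(e): forbidden (ΔL, ΔJ).
(a)–(f): forbidden (parity, ΔL, ΔJ).
(b)–(c): forbidden (parity).
(b)–(d): allowed.
(b)–(e): forbidden (parity, ΔL, ΔJ).
(b)–(f): forbidden (ΔL, ΔJ).
(c)–(d): allowed.
(c)–(e): forbidden (parity, ΔL, ΔJ).
(c)–(f): forbidden (ΔL, ΔJ).
(d)–(e): forbidden (ΔL, ΔJ).
(d)–(f): forbidden (parity, ΔL, ΔJ).
(e)–(f): allowed.
Allowed pairs: 5 of 15.

5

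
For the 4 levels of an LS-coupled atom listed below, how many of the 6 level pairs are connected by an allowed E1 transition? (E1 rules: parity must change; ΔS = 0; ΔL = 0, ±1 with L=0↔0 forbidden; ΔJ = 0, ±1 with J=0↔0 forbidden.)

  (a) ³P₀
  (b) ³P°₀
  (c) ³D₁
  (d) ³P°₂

2

(a)–(b): forbidden (ΔJ).
(a)–(c): forbidden (parity).
(a)–(d): forbidden (ΔJ).
(b)–(c): allowed.
(b)–(d): forbidden (parity, ΔJ).
(c)–(d): allowed.
Allowed pairs: 2 of 6.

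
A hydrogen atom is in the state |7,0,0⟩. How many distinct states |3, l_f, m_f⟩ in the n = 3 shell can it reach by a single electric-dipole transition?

E1 requires Δl = ±1, so l_f ∈ {-1, 1}; with 0 ≤ l_f ≤ n_f−1 = 2, the allowed l_f values are {1}.
For l_f = 1: m_f ∈ {m_i−1, m_i, m_i+1} ∩ [−1, 1] = {-1, 0, 1} → 3 states.
Total: 3.

3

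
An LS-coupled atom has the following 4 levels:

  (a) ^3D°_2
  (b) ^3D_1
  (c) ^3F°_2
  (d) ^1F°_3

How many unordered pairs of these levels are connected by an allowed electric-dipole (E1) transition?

(a)–(b): allowed.
(a)–(c): forbidden (parity).
(a)–(d): forbidden (parity, ΔS).
(b)–(c): allowed.
(b)–(d): forbidden (ΔS, ΔJ).
(c)–(d): forbidden (parity, ΔS).
Allowed pairs: 2 of 6.

2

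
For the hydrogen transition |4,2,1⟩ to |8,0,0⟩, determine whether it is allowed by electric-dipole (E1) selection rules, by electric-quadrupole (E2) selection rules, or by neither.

E2

Δl = 0 − 2 = -2; l_i + l_f = 2.
Δm_l = -1.
E1 (Δl = ±1, |Δm_l| ≤ 1): not satisfied.
E2 (Δl = 0,±2, l_i+l_f ≥ 2, |Δm_l| ≤ 2): satisfied.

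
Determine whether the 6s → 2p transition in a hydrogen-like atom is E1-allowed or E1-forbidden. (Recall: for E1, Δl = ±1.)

allowed

Initial l = 0, final l = 1, so Δl = +1. E1 requires Δl = ±1: passes.
All E1 selection rules are satisfied.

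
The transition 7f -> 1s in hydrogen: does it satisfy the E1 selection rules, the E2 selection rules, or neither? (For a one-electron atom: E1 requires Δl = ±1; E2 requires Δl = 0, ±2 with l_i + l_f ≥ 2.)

neither

Δl = 0 − 3 = -3; l_i + l_f = 3.
E1 (Δl = ±1): not satisfied.
E2 (Δl = 0,±2, l_i+l_f ≥ 2): not satisfied.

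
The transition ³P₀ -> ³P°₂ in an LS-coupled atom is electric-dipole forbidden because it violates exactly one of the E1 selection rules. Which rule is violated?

Parity must change: even → odd — passes.
ΔS = 0: S: 1 → 1 — passes.
ΔL = 0, ±1 (not L=0↔0): L: 1 → 1, ΔL = +0 — passes.
ΔJ = 0, ±1 (not J=0↔0): J: 0 → 2, ΔJ = +2 — fails.

the ΔJ = 0, ±1 rule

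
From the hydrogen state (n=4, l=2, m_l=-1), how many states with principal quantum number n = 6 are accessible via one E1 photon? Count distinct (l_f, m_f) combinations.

5

E1 requires Δl = ±1, so l_f ∈ {1, 3}; with 0 ≤ l_f ≤ n_f−1 = 5, the allowed l_f values are {1, 3}.
For l_f = 1: m_f ∈ {m_i−1, m_i, m_i+1} ∩ [−1, 1] = {-1, 0} → 2 states.
For l_f = 3: m_f ∈ {m_i−1, m_i, m_i+1} ∩ [−3, 3] = {-2, -1, 0} → 3 states.
Total: 5.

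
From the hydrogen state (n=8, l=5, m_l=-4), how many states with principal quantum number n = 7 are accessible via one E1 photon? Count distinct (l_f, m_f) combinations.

5

E1 requires Δl = ±1, so l_f ∈ {4, 6}; with 0 ≤ l_f ≤ n_f−1 = 6, the allowed l_f values are {4, 6}.
For l_f = 4: m_f ∈ {m_i−1, m_i, m_i+1} ∩ [−4, 4] = {-4, -3} → 2 states.
For l_f = 6: m_f ∈ {m_i−1, m_i, m_i+1} ∩ [−6, 6] = {-5, -4, -3} → 3 states.
Total: 5.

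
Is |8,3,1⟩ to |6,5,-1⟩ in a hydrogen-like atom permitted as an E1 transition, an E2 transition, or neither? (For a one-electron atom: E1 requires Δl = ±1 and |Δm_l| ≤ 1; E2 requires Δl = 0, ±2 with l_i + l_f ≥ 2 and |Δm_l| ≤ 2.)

Δl = 5 − 3 = +2; l_i + l_f = 8.
Δm_l = -2.
E1 (Δl = ±1, |Δm_l| ≤ 1): not satisfied.
E2 (Δl = 0,±2, l_i+l_f ≥ 2, |Δm_l| ≤ 2): satisfied.

E2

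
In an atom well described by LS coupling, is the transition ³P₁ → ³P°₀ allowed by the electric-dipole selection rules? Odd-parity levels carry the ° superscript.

Reading off the term symbols: S 1→1, L 1→1, J 1→0, parity even→odd.
ΔL = 0, ±1 (not L=0↔0): L: 1 → 1, ΔL = +0 — ok.
ΔS = 0: S: 1 → 1 — ok.
ΔJ = 0, ±1 (not J=0↔0): J: 1 → 0, ΔJ = -1 — ok.
Parity must change: even → odd — ok.
All four E1 rules are satisfied.

allowed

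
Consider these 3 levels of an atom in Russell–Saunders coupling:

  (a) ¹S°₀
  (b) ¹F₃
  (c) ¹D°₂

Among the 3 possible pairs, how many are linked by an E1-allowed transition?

1

(a)–(b): forbidden (ΔL, ΔJ).
(a)–(c): forbidden (parity, ΔL, ΔJ).
(b)–(c): allowed.
Allowed pairs: 1 of 3.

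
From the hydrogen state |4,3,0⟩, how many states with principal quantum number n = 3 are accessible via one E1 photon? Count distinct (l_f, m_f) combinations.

3

E1 requires Δl = ±1, so l_f ∈ {2, 4}; with 0 ≤ l_f ≤ n_f−1 = 2, the allowed l_f values are {2}.
For l_f = 2: m_f ∈ {m_i−1, m_i, m_i+1} ∩ [−2, 2] = {-1, 0, 1} → 3 states.
Total: 3.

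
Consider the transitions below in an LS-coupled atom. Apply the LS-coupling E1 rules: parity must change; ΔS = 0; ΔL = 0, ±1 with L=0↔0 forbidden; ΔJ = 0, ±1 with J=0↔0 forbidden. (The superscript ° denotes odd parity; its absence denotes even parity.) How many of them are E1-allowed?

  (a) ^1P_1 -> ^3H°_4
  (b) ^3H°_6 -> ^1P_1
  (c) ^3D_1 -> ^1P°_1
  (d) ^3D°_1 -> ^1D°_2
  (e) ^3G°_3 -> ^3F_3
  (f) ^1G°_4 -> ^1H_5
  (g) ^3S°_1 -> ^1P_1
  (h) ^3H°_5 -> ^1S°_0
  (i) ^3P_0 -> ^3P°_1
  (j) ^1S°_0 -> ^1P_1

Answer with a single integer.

(a) forbidden (ΔS, ΔL, ΔJ fail)
(b) forbidden (ΔS, ΔL, ΔJ fail)
(c) forbidden (ΔS fails)
(d) forbidden (parity, ΔS fail)
(e) allowed
(f) allowed
(g) forbidden (ΔS fails)
(h) forbidden (parity, ΔS, ΔL, ΔJ fail)
(i) allowed
(j) allowed
Total allowed: 4 of 10.

4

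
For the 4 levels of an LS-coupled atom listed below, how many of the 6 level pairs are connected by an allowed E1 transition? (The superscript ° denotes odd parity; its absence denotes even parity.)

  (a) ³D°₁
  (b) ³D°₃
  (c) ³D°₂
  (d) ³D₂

(a)–(b): forbidden (parity, ΔJ).
(a)–(c): forbidden (parity).
(a)–(d): allowed.
(b)–(c): forbidden (parity).
(b)–(d): allowed.
(c)–(d): allowed.
Allowed pairs: 3 of 6.

3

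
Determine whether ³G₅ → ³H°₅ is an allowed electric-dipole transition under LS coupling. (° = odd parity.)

Parity must change: even → odd — ok.
ΔS = 0: S: 1 → 1 — ok.
ΔL = 0, ±1 (not L=0↔0): L: 4 → 5, ΔL = +1 — ok.
ΔJ = 0, ±1 (not J=0↔0): J: 5 → 5, ΔJ = +0 — ok.
All four E1 rules are satisfied.

allowed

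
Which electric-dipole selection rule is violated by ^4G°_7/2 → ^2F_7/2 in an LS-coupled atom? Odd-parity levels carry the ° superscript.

the ΔS = 0 rule

Parity must change: odd → even — satisfied.
ΔS = 0: S: 3/2 → 1/2 — violated.
ΔL = 0, ±1 (not L=0↔0): L: 4 → 3, ΔL = -1 — satisfied.
ΔJ = 0, ±1 (not J=0↔0): J: 7/2 → 7/2, ΔJ = +0 — satisfied.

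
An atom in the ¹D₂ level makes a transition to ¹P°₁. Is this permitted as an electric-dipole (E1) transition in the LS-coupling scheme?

allowed

Initial level: S=0, L=2, J=2, parity even. Final level: S=0, L=1, J=1, parity odd.
Parity must change: even → odd — ok.
ΔS = 0: S: 0 → 0 — ok.
ΔL = 0, ±1 (not L=0↔0): L: 2 → 1, ΔL = -1 — ok.
ΔJ = 0, ±1 (not J=0↔0): J: 2 → 1, ΔJ = -1 — ok.
All four E1 rules are satisfied.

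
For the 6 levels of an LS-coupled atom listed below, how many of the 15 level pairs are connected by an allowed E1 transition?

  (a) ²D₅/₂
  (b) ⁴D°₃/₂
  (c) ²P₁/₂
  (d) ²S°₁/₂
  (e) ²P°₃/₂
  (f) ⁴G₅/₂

3

(a)–(b): forbidden (ΔS).
(a)–(c): forbidden (parity, ΔJ).
(a)–(d): forbidden (ΔL, ΔJ).
(a)–(e): allowed.
(a)–(f): forbidden (parity, ΔS, ΔL).
(b)–(c): forbidden (ΔS).
(b)–(d): forbidden (parity, ΔS, ΔL).
(b)–(e): forbidden (parity, ΔS).
(b)–(f): forbidden (ΔL).
(c)–(d): allowed.
(c)–(e): allowed.
(c)–(f): forbidden (parity, ΔS, ΔL, ΔJ).
(d)–(e): forbidden (parity).
(d)–(f): forbidden (ΔS, ΔL, ΔJ).
(e)–(f): forbidden (ΔS, ΔL).
Allowed pairs: 3 of 15.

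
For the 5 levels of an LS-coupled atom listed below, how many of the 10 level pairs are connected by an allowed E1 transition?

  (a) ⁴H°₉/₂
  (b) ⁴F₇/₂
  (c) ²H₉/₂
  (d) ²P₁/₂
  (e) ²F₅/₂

0

(a)–(b): forbidden (ΔL).
(a)–(c): forbidden (ΔS).
(a)–(d): forbidden (ΔS, ΔL, ΔJ).
(a)–(e): forbidden (ΔS, ΔL, ΔJ).
(b)–(c): forbidden (parity, ΔS, ΔL).
(b)–(d): forbidden (parity, ΔS, ΔL, ΔJ).
(b)–(e): forbidden (parity, ΔS).
(c)–(d): forbidden (parity, ΔL, ΔJ).
(c)–(e): forbidden (parity, ΔL, ΔJ).
(d)–(e): forbidden (parity, ΔL, ΔJ).
Allowed pairs: 0 of 10.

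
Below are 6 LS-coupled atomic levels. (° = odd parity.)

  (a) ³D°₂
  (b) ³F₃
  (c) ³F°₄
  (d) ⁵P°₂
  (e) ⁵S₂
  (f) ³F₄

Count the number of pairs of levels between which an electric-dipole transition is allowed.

4

(a)–(b): allowed.
(a)–(c): forbidden (parity, ΔJ).
(a)–(d): forbidden (parity, ΔS).
(a)–(e): forbidden (ΔS, ΔL).
(a)–(f): forbidden (ΔJ).
(b)–(c): allowed.
(b)–(d): forbidden (ΔS, ΔL).
(b)–(e): forbidden (parity, ΔS, ΔL).
(b)–(f): forbidden (parity).
(c)–(d): forbidden (parity, ΔS, ΔL, ΔJ).
(c)–(e): forbidden (ΔS, ΔL, ΔJ).
(c)–(f): allowed.
(d)–(e): allowed.
(d)–(f): forbidden (ΔS, ΔL, ΔJ).
(e)–(f): forbidden (parity, ΔS, ΔL, ΔJ).
Allowed pairs: 4 of 15.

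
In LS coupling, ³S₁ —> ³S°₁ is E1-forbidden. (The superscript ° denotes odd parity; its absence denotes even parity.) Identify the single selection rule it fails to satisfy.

Initial level: S=1, L=0, J=1, parity even. Final level: S=1, L=0, J=1, parity odd.
Parity must change: even → odd — passes.
ΔS = 0: S: 1 → 1 — passes.
ΔL = 0, ±1 (not L=0↔0): L: 0 → 0, ΔL = +0 — fails.
ΔJ = 0, ±1 (not J=0↔0): J: 1 → 1, ΔJ = +0 — passes.

the L=0 ↔ L=0 exclusion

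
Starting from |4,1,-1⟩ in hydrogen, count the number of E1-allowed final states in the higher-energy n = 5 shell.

E1 requires Δl = ±1, so l_f ∈ {0, 2}; with 0 ≤ l_f ≤ n_f−1 = 4, the allowed l_f values are {0, 2}.
For l_f = 0: m_f ∈ {m_i−1, m_i, m_i+1} ∩ [−0, 0] = {0} → 1 state.
For l_f = 2: m_f ∈ {m_i−1, m_i, m_i+1} ∩ [−2, 2] = {-2, -1, 0} → 3 states.
Total: 4.

4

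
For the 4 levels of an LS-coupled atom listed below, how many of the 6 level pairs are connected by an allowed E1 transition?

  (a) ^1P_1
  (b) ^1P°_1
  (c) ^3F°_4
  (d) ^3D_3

2

(a)–(b): allowed.
(a)–(c): forbidden (ΔS, ΔL, ΔJ).
(a)–(d): forbidden (parity, ΔS, ΔJ).
(b)–(c): forbidden (parity, ΔS, ΔL, ΔJ).
(b)–(d): forbidden (ΔS, ΔJ).
(c)–(d): allowed.
Allowed pairs: 2 of 6.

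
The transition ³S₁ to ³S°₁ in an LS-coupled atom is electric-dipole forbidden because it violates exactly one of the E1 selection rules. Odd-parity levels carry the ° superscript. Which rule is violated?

Reading off the term symbols: S 1→1, L 0→0, J 1→1, parity even→odd.
Parity must change: even → odd — ok.
ΔS = 0: S: 1 → 1 — ok.
ΔL = 0, ±1 (not L=0↔0): L: 0 → 0, ΔL = +0 — fails.
ΔJ = 0, ±1 (not J=0↔0): J: 1 → 1, ΔJ = +0 — ok.

the L=0 ↔ L=0 exclusion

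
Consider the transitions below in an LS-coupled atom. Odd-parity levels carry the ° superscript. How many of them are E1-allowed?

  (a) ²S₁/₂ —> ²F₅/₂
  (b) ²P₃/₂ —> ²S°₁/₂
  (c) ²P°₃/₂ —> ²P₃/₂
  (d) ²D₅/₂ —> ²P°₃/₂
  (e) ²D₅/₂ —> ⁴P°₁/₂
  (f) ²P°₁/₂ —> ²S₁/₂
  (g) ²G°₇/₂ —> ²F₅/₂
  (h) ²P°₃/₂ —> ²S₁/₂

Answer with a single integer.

(a) forbidden (parity, ΔL, ΔJ fail)
(b) allowed
(c) allowed
(d) allowed
(e) forbidden (ΔS, ΔJ fail)
(f) allowed
(g) allowed
(h) allowed
Total allowed: 6 of 8.

6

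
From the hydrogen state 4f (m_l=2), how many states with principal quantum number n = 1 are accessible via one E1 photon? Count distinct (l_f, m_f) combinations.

E1 requires l_f ∈ {2, 4}, but neither lies in [0, 0], so no final state is reachable.
Total: 0.

0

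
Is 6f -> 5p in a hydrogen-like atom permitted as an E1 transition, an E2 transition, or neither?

E2

Δl = 1 − 3 = -2; l_i + l_f = 4.
E1 (Δl = ±1): not satisfied.
E2 (Δl = 0,±2, l_i+l_f ≥ 2): satisfied.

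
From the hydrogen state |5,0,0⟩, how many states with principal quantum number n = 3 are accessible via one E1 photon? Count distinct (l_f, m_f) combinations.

E1 requires Δl = ±1, so l_f ∈ {-1, 1}; with 0 ≤ l_f ≤ n_f−1 = 2, the allowed l_f values are {1}.
For l_f = 1: m_f ∈ {m_i−1, m_i, m_i+1} ∩ [−1, 1] = {-1, 0, 1} → 3 states.
Total: 3.

3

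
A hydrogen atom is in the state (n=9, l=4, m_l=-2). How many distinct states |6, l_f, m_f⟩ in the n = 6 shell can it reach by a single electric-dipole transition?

E1 requires Δl = ±1, so l_f ∈ {3, 5}; with 0 ≤ l_f ≤ n_f−1 = 5, the allowed l_f values are {3, 5}.
For l_f = 3: m_f ∈ {m_i−1, m_i, m_i+1} ∩ [−3, 3] = {-3, -2, -1} → 3 states.
For l_f = 5: m_f ∈ {m_i−1, m_i, m_i+1} ∩ [−5, 5] = {-3, -2, -1} → 3 states.
Total: 6.

6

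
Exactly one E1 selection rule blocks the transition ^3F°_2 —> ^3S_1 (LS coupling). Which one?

the ΔL = 0, ±1 rule

Reading off the term symbols: S 1→1, L 3→0, J 2→1, parity odd→even.
ΔL = 0, ±1 (not L=0↔0): L: 3 → 0, ΔL = -3 — violated.
Parity must change: odd → even — satisfied.
ΔJ = 0, ±1 (not J=0↔0): J: 2 → 1, ΔJ = -1 — satisfied.
ΔS = 0: S: 1 → 1 — satisfied.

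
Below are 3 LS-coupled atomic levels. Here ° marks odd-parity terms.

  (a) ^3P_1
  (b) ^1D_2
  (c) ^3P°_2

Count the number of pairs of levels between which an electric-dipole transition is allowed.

(a)–(b): forbidden (parity, ΔS).
(a)–(c): allowed.
(b)–(c): forbidden (ΔS).
Allowed pairs: 1 of 3.

1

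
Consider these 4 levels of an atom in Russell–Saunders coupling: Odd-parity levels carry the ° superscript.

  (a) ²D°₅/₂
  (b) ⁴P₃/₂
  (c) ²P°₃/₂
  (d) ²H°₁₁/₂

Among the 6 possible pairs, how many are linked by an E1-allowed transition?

(a)–(b): forbidden (ΔS).
(a)–(c): forbidden (parity).
(a)–(d): forbidden (parity, ΔL, ΔJ).
(b)–(c): forbidden (ΔS).
(b)–(d): forbidden (ΔS, ΔL, ΔJ).
(c)–(d): forbidden (parity, ΔL, ΔJ).
Allowed pairs: 0 of 6.

0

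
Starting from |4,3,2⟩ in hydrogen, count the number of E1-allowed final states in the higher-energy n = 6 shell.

E1 requires Δl = ±1, so l_f ∈ {2, 4}; with 0 ≤ l_f ≤ n_f−1 = 5, the allowed l_f values are {2, 4}.
For l_f = 2: m_f ∈ {m_i−1, m_i, m_i+1} ∩ [−2, 2] = {1, 2} → 2 states.
For l_f = 4: m_f ∈ {m_i−1, m_i, m_i+1} ∩ [−4, 4] = {1, 2, 3} → 3 states.
Total: 5.

5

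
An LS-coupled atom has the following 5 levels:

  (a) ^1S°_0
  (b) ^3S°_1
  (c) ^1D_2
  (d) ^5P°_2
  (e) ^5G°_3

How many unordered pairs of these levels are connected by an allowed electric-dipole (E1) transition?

0

(a)–(b): forbidden (parity, ΔS, ΔL).
(a)–(c): forbidden (ΔL, ΔJ).
(a)–(d): forbidden (parity, ΔS, ΔJ).
(a)–(e): forbidden (parity, ΔS, ΔL, ΔJ).
(b)–(c): forbidden (ΔS, ΔL).
(b)–(d): forbidden (parity, ΔS).
(b)–(e): forbidden (parity, ΔS, ΔL, ΔJ).
(c)–(d): forbidden (ΔS).
(c)–(e): forbidden (ΔS, ΔL).
(d)–(e): forbidden (parity, ΔL).
Allowed pairs: 0 of 10.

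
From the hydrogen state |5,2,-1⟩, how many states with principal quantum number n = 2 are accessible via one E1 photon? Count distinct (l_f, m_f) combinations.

2

E1 requires Δl = ±1, so l_f ∈ {1, 3}; with 0 ≤ l_f ≤ n_f−1 = 1, the allowed l_f values are {1}.
For l_f = 1: m_f ∈ {m_i−1, m_i, m_i+1} ∩ [−1, 1] = {-1, 0} → 2 states.
Total: 2.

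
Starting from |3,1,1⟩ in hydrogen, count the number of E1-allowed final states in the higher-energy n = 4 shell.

4

E1 requires Δl = ±1, so l_f ∈ {0, 2}; with 0 ≤ l_f ≤ n_f−1 = 3, the allowed l_f values are {0, 2}.
For l_f = 0: m_f ∈ {m_i−1, m_i, m_i+1} ∩ [−0, 0] = {0} → 1 state.
For l_f = 2: m_f ∈ {m_i−1, m_i, m_i+1} ∩ [−2, 2] = {0, 1, 2} → 3 states.
Total: 4.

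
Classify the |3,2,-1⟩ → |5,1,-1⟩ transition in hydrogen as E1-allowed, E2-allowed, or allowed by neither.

Δl = 1 − 2 = -1; l_i + l_f = 3.
Δm_l = +0.
E1 (Δl = ±1, |Δm_l| ≤ 1): satisfied.
E2 (Δl = 0,±2, l_i+l_f ≥ 2, |Δm_l| ≤ 2): not satisfied.

E1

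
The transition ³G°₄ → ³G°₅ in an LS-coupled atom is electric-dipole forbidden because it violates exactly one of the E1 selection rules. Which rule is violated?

Initial level: S=1, L=4, J=4, parity odd. Final level: S=1, L=4, J=5, parity odd.
Parity must change: odd → odd — fails.
ΔS = 0: S: 1 → 1 — passes.
ΔL = 0, ±1 (not L=0↔0): L: 4 → 4, ΔL = +0 — passes.
ΔJ = 0, ±1 (not J=0↔0): J: 4 → 5, ΔJ = +1 — passes.

parity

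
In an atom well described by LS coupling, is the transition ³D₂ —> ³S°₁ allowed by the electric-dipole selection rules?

Initial level: S=1, L=2, J=2, parity even. Final level: S=1, L=0, J=1, parity odd.
Parity must change: even → odd — ok.
ΔS = 0: S: 1 → 1 — ok.
ΔL = 0, ±1 (not L=0↔0): L: 2 → 0, ΔL = -2 — fails.
ΔJ = 0, ±1 (not J=0↔0): J: 2 → 1, ΔJ = -1 — ok.
Rule(s) violated: ΔL.

forbidden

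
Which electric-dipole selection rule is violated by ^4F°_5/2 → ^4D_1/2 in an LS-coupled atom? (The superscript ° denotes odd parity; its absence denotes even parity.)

Parity must change: odd → even — ok.
ΔS = 0: S: 3/2 → 3/2 — ok.
ΔL = 0, ±1 (not L=0↔0): L: 3 → 2, ΔL = -1 — ok.
ΔJ = 0, ±1 (not J=0↔0): J: 5/2 → 1/2, ΔJ = -2 — fails.

the ΔJ = 0, ±1 rule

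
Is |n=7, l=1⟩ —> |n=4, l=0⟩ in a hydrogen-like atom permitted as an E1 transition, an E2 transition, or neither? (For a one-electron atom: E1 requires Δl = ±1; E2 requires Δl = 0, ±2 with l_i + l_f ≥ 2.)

E1

Δl = 0 − 1 = -1; l_i + l_f = 1.
E1 (Δl = ±1): satisfied.
E2 (Δl = 0,±2, l_i+l_f ≥ 2): not satisfied.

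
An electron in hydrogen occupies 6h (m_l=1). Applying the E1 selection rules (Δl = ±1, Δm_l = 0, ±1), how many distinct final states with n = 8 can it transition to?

6

E1 requires Δl = ±1, so l_f ∈ {4, 6}; with 0 ≤ l_f ≤ n_f−1 = 7, the allowed l_f values are {4, 6}.
For l_f = 4: m_f ∈ {m_i−1, m_i, m_i+1} ∩ [−4, 4] = {0, 1, 2} → 3 states.
For l_f = 6: m_f ∈ {m_i−1, m_i, m_i+1} ∩ [−6, 6] = {0, 1, 2} → 3 states.
Total: 6.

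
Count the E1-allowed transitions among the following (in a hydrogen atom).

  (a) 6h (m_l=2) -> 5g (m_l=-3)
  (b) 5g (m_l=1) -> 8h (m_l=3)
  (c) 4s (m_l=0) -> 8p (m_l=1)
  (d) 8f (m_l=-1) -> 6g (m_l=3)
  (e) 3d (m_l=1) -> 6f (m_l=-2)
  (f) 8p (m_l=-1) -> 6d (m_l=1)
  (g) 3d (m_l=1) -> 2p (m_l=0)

(a) forbidden — Δm_l = -5 (E1 requires Δm_l = 0, ±1)
(b) forbidden — Δm_l = +2 (E1 requires Δm_l = 0, ±1)
(c) allowed
(d) forbidden — Δm_l = +4 (E1 requires Δm_l = 0, ±1)
(e) forbidden — Δm_l = -3 (E1 requires Δm_l = 0, ±1)
(f) forbidden — Δm_l = +2 (E1 requires Δm_l = 0, ±1)
(g) allowed
Total allowed: 2 of 7.

2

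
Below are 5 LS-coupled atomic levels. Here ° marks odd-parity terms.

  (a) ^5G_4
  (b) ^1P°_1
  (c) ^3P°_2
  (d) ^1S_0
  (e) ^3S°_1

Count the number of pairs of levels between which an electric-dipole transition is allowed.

(a)–(b): forbidden (ΔS, ΔL, ΔJ).
(a)–(c): forbidden (ΔS, ΔL, ΔJ).
(a)–(d): forbidden (parity, ΔS, ΔL, ΔJ).
(a)–(e): forbidden (ΔS, ΔL, ΔJ).
(b)–(c): forbidden (parity, ΔS).
(b)–(d): allowed.
(b)–(e): forbidden (parity, ΔS).
(c)–(d): forbidden (ΔS, ΔJ).
(c)–(e): forbidden (parity).
(d)–(e): forbidden (ΔS, ΔL).
Allowed pairs: 1 of 10.

1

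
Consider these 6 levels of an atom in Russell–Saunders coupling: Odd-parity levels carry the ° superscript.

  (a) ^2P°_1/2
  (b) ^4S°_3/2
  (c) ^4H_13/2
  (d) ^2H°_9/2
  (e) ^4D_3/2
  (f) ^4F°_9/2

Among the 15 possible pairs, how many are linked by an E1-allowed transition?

(a)–(b): forbidden (parity, ΔS).
(a)–(c): forbidden (ΔS, ΔL, ΔJ).
(a)–(d): forbidden (parity, ΔL, ΔJ).
(a)–(e): forbidden (ΔS).
(a)–(f): forbidden (parity, ΔS, ΔL, ΔJ).
(b)–(c): forbidden (ΔL, ΔJ).
(b)–(d): forbidden (parity, ΔS, ΔL, ΔJ).
(b)–(e): forbidden (ΔL).
(b)–(f): forbidden (parity, ΔL, ΔJ).
(c)–(d): forbidden (ΔS, ΔJ).
(c)–(e): forbidden (parity, ΔL, ΔJ).
(c)–(f): forbidden (ΔL, ΔJ).
(d)–(e): forbidden (ΔS, ΔL, ΔJ).
(d)–(f): forbidden (parity, ΔS, ΔL).
(e)–(f): forbidden (ΔJ).
Allowed pairs: 0 of 15.

0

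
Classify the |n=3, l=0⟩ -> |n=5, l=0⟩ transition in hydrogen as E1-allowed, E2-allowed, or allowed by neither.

neither

Δl = 0 − 0 = +0; l_i + l_f = 0.
E1 (Δl = ±1): not satisfied.
E2 (Δl = 0,±2, l_i+l_f ≥ 2): not satisfied.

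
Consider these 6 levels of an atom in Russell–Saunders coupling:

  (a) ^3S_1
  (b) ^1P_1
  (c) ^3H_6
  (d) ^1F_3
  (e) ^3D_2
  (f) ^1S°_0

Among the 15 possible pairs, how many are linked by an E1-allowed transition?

1

(a)–(b): forbidden (parity, ΔS).
(a)–(c): forbidden (parity, ΔL, ΔJ).
(a)–(d): forbidden (parity, ΔS, ΔL, ΔJ).
(a)–(e): forbidden (parity, ΔL).
(a)–(f): forbidden (ΔS, ΔL).
(b)–(c): forbidden (parity, ΔS, ΔL, ΔJ).
(b)–(d): forbidden (parity, ΔL, ΔJ).
(b)–(e): forbidden (parity, ΔS).
(b)–(f): allowed.
(c)–(d): forbidden (parity, ΔS, ΔL, ΔJ).
(c)–(e): forbidden (parity, ΔL, ΔJ).
(c)–(f): forbidden (ΔS, ΔL, ΔJ).
(d)–(e): forbidden (parity, ΔS).
(d)–(f): forbidden (ΔL, ΔJ).
(e)–(f): forbidden (ΔS, ΔL, ΔJ).
Allowed pairs: 1 of 15.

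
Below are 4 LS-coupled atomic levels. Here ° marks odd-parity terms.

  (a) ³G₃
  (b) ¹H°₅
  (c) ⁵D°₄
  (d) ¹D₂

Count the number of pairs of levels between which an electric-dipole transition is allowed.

(a)–(b): forbidden (ΔS, ΔJ).
(a)–(c): forbidden (ΔS, ΔL).
(a)–(d): forbidden (parity, ΔS, ΔL).
(b)–(c): forbidden (parity, ΔS, ΔL).
(b)–(d): forbidden (ΔL, ΔJ).
(c)–(d): forbidden (ΔS, ΔJ).
Allowed pairs: 0 of 6.

0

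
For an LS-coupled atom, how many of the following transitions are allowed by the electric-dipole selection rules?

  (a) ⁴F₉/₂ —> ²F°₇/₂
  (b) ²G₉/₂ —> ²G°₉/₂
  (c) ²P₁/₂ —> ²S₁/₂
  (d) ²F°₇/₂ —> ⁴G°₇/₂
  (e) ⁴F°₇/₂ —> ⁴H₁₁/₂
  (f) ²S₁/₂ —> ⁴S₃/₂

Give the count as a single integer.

1

(a) forbidden (ΔS fails)
(b) allowed
(c) forbidden (parity fails)
(d) forbidden (parity, ΔS fail)
(e) forbidden (ΔL, ΔJ fail)
(f) forbidden (parity, ΔS, ΔL fail)
Total allowed: 1 of 6.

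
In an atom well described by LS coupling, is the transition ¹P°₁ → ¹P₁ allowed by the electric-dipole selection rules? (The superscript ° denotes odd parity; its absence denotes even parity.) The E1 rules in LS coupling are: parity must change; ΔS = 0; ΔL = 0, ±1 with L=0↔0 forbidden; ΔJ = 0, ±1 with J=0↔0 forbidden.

Initial level: S=0, L=1, J=1, parity odd. Final level: S=0, L=1, J=1, parity even.
Parity must change: odd → even — ✓.
ΔS = 0: S: 0 → 0 — ✓.
ΔL = 0, ±1 (not L=0↔0): L: 1 → 1, ΔL = +0 — ✓.
ΔJ = 0, ±1 (not J=0↔0): J: 1 → 1, ΔJ = +0 — ✓.
All four E1 rules are satisfied.

allowed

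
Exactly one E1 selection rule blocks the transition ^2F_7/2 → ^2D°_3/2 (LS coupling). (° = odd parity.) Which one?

Parity must change: even → odd — satisfied.
ΔS = 0: S: 1/2 → 1/2 — satisfied.
ΔL = 0, ±1 (not L=0↔0): L: 3 → 2, ΔL = -1 — satisfied.
ΔJ = 0, ±1 (not J=0↔0): J: 7/2 → 3/2, ΔJ = -2 — violated.

the ΔJ = 0, ±1 rule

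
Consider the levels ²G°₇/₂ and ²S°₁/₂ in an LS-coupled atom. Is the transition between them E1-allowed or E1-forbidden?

forbidden

Parity must change: odd → odd — fails.
ΔS = 0: S: 1/2 → 1/2 — ok.
ΔL = 0, ±1 (not L=0↔0): L: 4 → 0, ΔL = -4 — fails.
ΔJ = 0, ±1 (not J=0↔0): J: 7/2 → 1/2, ΔJ = -3 — fails.
Rule(s) violated: parity, ΔL, ΔJ.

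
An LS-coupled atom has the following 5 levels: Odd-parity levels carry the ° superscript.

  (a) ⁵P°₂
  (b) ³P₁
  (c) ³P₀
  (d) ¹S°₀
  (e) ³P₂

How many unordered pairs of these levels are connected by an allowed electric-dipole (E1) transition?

(a)–(b): forbidden (ΔS).
(a)–(c): forbidden (ΔS, ΔJ).
(a)–(d): forbidden (parity, ΔS, ΔJ).
(a)–(e): forbidden (ΔS).
(b)–(c): forbidden (parity).
(b)–(d): forbidden (ΔS).
(b)–(e): forbidden (parity).
(c)–(d): forbidden (ΔS, ΔJ).
(c)–(e): forbidden (parity, ΔJ).
(d)–(e): forbidden (ΔS, ΔJ).
Allowed pairs: 0 of 10.

0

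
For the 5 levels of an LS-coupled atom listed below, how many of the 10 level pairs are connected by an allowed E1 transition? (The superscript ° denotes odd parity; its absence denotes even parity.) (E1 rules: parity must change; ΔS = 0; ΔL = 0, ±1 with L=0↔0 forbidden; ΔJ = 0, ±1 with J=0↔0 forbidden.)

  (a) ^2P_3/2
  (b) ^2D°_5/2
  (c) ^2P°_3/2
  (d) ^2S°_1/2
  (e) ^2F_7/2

(a)–(b): allowed.
(a)–(c): allowed.
(a)–(d): allowed.
(a)–(e): forbidden (parity, ΔL, ΔJ).
(b)–(c): forbidden (parity).
(b)–(d): forbidden (parity, ΔL, ΔJ).
(b)–(e): allowed.
(c)–(d): forbidden (parity).
(c)–(e): forbidden (ΔL, ΔJ).
(d)–(e): forbidden (ΔL, ΔJ).
Allowed pairs: 4 of 10.

4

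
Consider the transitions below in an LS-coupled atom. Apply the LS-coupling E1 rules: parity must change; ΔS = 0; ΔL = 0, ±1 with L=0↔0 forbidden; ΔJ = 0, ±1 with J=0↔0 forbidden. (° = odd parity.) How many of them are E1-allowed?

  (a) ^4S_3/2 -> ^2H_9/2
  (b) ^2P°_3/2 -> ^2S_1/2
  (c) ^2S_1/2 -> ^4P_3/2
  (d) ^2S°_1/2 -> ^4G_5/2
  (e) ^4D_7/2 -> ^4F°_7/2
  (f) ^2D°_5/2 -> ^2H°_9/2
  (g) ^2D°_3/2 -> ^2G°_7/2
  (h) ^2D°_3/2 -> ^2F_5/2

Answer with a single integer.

(a) forbidden (parity, ΔS, ΔL, ΔJ fail)
(b) allowed
(c) forbidden (parity, ΔS fail)
(d) forbidden (ΔS, ΔL, ΔJ fail)
(e) allowed
(f) forbidden (parity, ΔL, ΔJ fail)
(g) forbidden (parity, ΔL, ΔJ fail)
(h) allowed
Total allowed: 3 of 8.

3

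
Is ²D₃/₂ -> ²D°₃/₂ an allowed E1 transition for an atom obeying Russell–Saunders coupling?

allowed

Parity must change: even → odd — satisfied.
ΔS = 0: S: 1/2 → 1/2 — satisfied.
ΔL = 0, ±1 (not L=0↔0): L: 2 → 2, ΔL = +0 — satisfied.
ΔJ = 0, ±1 (not J=0↔0): J: 3/2 → 3/2, ΔJ = +0 — satisfied.
All four E1 rules are satisfied.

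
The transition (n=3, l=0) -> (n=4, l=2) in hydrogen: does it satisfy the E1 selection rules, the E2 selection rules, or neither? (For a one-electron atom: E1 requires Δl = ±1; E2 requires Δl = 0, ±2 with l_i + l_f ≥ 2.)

E2

Δl = 2 − 0 = +2; l_i + l_f = 2.
E1 (Δl = ±1): not satisfied.
E2 (Δl = 0,±2, l_i+l_f ≥ 2): satisfied.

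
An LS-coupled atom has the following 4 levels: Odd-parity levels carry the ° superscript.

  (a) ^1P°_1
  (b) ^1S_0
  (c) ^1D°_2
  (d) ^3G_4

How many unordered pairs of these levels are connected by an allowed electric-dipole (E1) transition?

(a)–(b): allowed.
(a)–(c): forbidden (parity).
(a)–(d): forbidden (ΔS, ΔL, ΔJ).
(b)–(c): forbidden (ΔL, ΔJ).
(b)–(d): forbidden (parity, ΔS, ΔL, ΔJ).
(c)–(d): forbidden (ΔS, ΔL, ΔJ).
Allowed pairs: 1 of 6.

1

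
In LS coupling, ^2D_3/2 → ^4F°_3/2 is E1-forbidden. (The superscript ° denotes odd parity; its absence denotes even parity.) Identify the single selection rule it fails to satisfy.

Initial level: S=1/2, L=2, J=3/2, parity even. Final level: S=3/2, L=3, J=3/2, parity odd.
ΔJ = 0, ±1 (not J=0↔0): J: 3/2 → 3/2, ΔJ = +0 — ok.
ΔS = 0: S: 1/2 → 3/2 — fails.
ΔL = 0, ±1 (not L=0↔0): L: 2 → 3, ΔL = +1 — ok.
Parity must change: even → odd — ok.

the ΔS = 0 rule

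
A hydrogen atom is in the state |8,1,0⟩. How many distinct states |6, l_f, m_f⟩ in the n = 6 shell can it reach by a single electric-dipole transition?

E1 requires Δl = ±1, so l_f ∈ {0, 2}; with 0 ≤ l_f ≤ n_f−1 = 5, the allowed l_f values are {0, 2}.
For l_f = 0: m_f ∈ {m_i−1, m_i, m_i+1} ∩ [−0, 0] = {0} → 1 state.
For l_f = 2: m_f ∈ {m_i−1, m_i, m_i+1} ∩ [−2, 2] = {-1, 0, 1} → 3 states.
Total: 4.

4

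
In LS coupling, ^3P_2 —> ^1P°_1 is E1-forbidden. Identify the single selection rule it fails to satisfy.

the ΔS = 0 rule

Initial level: S=1, L=1, J=2, parity even. Final level: S=0, L=1, J=1, parity odd.
Parity must change: even → odd — satisfied.
ΔS = 0: S: 1 → 0 — violated.
ΔL = 0, ±1 (not L=0↔0): L: 1 → 1, ΔL = +0 — satisfied.
ΔJ = 0, ±1 (not J=0↔0): J: 2 → 1, ΔJ = -1 — satisfied.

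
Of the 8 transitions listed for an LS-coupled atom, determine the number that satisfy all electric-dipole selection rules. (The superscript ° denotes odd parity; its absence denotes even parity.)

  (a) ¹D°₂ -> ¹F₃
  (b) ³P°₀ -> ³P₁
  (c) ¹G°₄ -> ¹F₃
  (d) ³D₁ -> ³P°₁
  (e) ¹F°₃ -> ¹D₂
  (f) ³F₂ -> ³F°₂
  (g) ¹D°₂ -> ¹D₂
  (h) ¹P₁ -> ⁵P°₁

7

(a) allowed
(b) allowed
(c) allowed
(d) allowed
(e) allowed
(f) allowed
(g) allowed
(h) forbidden (ΔS fails)
Total allowed: 7 of 8.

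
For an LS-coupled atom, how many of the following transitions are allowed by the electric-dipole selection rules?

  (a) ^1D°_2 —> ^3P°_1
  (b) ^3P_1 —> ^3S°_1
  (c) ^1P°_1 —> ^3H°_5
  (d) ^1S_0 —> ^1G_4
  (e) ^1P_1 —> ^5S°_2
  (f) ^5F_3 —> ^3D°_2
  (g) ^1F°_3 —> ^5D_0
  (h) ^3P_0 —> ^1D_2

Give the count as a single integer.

(a) forbidden (parity, ΔS fail)
(b) allowed
(c) forbidden (parity, ΔS, ΔL, ΔJ fail)
(d) forbidden (parity, ΔL, ΔJ fail)
(e) forbidden (ΔS fails)
(f) forbidden (ΔS fails)
(g) forbidden (ΔS, ΔJ fail)
(h) forbidden (parity, ΔS, ΔJ fail)
Total allowed: 1 of 8.

1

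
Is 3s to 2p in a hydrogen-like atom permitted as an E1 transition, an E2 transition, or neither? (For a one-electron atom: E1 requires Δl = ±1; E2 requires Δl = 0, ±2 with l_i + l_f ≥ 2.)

Δl = 1 − 0 = +1; l_i + l_f = 1.
E1 (Δl = ±1): satisfied.
E2 (Δl = 0,±2, l_i+l_f ≥ 2): not satisfied.

E1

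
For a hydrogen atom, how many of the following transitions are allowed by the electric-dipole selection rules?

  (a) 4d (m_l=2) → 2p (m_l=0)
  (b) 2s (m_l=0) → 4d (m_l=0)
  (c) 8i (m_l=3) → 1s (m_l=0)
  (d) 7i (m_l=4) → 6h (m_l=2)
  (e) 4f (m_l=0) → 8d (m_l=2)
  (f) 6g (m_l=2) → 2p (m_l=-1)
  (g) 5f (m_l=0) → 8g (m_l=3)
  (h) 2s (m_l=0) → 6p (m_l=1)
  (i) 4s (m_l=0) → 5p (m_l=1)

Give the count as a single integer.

2

(a) forbidden — Δm_l = -2 (E1 requires Δm_l = 0, ±1)
(b) forbidden — Δl = +2 (E1 requires Δl = ±1)
(c) forbidden — Δl = -6 (E1 requires Δl = ±1); Δm_l = -3 (E1 requires Δm_l = 0, ±1)
(d) forbidden — Δm_l = -2 (E1 requires Δm_l = 0, ±1)
(e) forbidden — Δm_l = +2 (E1 requires Δm_l = 0, ±1)
(f) forbidden — Δl = -3 (E1 requires Δl = ±1); Δm_l = -3 (E1 requires Δm_l = 0, ±1)
(g) forbidden — Δm_l = +3 (E1 requires Δm_l = 0, ±1)
(h) allowed
(i) allowed
Total allowed: 2 of 9.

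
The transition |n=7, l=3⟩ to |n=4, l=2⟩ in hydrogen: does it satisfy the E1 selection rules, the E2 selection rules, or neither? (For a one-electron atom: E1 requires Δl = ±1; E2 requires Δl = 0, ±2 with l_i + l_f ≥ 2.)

Δl = 2 − 3 = -1; l_i + l_f = 5.
E1 (Δl = ±1): satisfied.
E2 (Δl = 0,±2, l_i+l_f ≥ 2): not satisfied.

E1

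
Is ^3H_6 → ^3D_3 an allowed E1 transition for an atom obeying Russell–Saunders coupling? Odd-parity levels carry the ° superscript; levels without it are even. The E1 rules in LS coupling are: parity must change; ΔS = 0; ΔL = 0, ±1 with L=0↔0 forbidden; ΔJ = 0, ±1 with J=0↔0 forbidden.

forbidden

Parity must change: even → even — fails.
ΔS = 0: S: 1 → 1 — passes.
ΔL = 0, ±1 (not L=0↔0): L: 5 → 2, ΔL = -3 — fails.
ΔJ = 0, ±1 (not J=0↔0): J: 6 → 3, ΔJ = -3 — fails.
Rule(s) violated: parity, ΔL, ΔJ.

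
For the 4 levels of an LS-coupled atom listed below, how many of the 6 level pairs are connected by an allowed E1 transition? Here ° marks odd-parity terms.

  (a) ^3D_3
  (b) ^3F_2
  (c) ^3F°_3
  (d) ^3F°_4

(a)–(b): forbidden (parity).
(a)–(c): allowed.
(a)–(d): allowed.
(b)–(c): allowed.
(b)–(d): forbidden (ΔJ).
(c)–(d): forbidden (parity).
Allowed pairs: 3 of 6.

3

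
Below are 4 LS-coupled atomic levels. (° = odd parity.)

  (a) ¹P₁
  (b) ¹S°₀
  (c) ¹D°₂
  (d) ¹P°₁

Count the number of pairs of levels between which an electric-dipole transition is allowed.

3

(a)–(b): allowed.
(a)–(c): allowed.
(a)–(d): allowed.
(b)–(c): forbidden (parity, ΔL, ΔJ).
(b)–(d): forbidden (parity).
(c)–(d): forbidden (parity).
Allowed pairs: 3 of 6.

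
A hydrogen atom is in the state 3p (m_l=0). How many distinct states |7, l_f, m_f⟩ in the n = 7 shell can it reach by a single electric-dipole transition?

E1 requires Δl = ±1, so l_f ∈ {0, 2}; with 0 ≤ l_f ≤ n_f−1 = 6, the allowed l_f values are {0, 2}.
For l_f = 0: m_f ∈ {m_i−1, m_i, m_i+1} ∩ [−0, 0] = {0} → 1 state.
For l_f = 2: m_f ∈ {m_i−1, m_i, m_i+1} ∩ [−2, 2] = {-1, 0, 1} → 3 states.
Total: 4.

4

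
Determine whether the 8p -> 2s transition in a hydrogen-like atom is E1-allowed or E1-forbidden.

allowed

Initial l = 1, final l = 0, so Δl = -1. E1 requires Δl = ±1: passes.
All E1 selection rules are satisfied.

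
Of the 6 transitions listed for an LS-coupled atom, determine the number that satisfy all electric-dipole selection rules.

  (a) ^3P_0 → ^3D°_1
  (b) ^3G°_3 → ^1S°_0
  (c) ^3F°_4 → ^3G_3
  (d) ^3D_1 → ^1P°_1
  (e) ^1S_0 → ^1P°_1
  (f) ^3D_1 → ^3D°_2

(a) allowed
(b) forbidden (parity, ΔS, ΔL, ΔJ fail)
(c) allowed
(d) forbidden (ΔS fails)
(e) allowed
(f) allowed
Total allowed: 4 of 6.

4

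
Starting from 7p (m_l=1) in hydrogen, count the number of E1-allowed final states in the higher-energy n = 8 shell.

E1 requires Δl = ±1, so l_f ∈ {0, 2}; with 0 ≤ l_f ≤ n_f−1 = 7, the allowed l_f values are {0, 2}.
For l_f = 0: m_f ∈ {m_i−1, m_i, m_i+1} ∩ [−0, 0] = {0} → 1 state.
For l_f = 2: m_f ∈ {m_i−1, m_i, m_i+1} ∩ [−2, 2] = {0, 1, 2} → 3 states.
Total: 4.

4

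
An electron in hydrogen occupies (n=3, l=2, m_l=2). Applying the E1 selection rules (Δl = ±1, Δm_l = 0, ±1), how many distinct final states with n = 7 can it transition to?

4

E1 requires Δl = ±1, so l_f ∈ {1, 3}; with 0 ≤ l_f ≤ n_f−1 = 6, the allowed l_f values are {1, 3}.
For l_f = 1: m_f ∈ {m_i−1, m_i, m_i+1} ∩ [−1, 1] = {1} → 1 state.
For l_f = 3: m_f ∈ {m_i−1, m_i, m_i+1} ∩ [−3, 3] = {1, 2, 3} → 3 states.
Total: 4.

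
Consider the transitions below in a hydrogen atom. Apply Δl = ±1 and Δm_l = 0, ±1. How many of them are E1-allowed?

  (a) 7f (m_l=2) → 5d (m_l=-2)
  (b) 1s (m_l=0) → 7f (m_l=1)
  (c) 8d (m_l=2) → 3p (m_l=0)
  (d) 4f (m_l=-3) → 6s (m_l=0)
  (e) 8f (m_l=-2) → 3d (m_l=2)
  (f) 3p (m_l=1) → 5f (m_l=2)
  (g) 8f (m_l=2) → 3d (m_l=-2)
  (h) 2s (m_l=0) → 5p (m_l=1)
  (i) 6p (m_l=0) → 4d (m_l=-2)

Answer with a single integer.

1

(a) forbidden — Δm_l = -4 (E1 requires Δm_l = 0, ±1)
(b) forbidden — Δl = +3 (E1 requires Δl = ±1)
(c) forbidden — Δm_l = -2 (E1 requires Δm_l = 0, ±1)
(d) forbidden — Δl = -3 (E1 requires Δl = ±1); Δm_l = +3 (E1 requires Δm_l = 0, ±1)
(e) forbidden — Δm_l = +4 (E1 requires Δm_l = 0, ±1)
(f) forbidden — Δl = +2 (E1 requires Δl = ±1)
(g) forbidden — Δm_l = -4 (E1 requires Δm_l = 0, ±1)
(h) allowed
(i) forbidden — Δm_l = -2 (E1 requires Δm_l = 0, ±1)
Total allowed: 1 of 9.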